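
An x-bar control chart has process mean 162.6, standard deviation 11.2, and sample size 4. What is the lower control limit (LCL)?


LCL = 162.6 - 3 * 11.2 / sqrt(4)

145.8


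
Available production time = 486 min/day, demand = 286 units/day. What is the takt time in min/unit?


Formula: Takt Time = Available Production Time / Customer Demand
Takt = 486 min/day / 286 units/day
Takt = 1.7 min/unit

1.7 min/unit


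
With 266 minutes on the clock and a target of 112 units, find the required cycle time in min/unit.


Formula: CT = Available Time / Number of Units
CT = 266 min / 112 units
CT = 2.38 min/unit

2.38 min/unit


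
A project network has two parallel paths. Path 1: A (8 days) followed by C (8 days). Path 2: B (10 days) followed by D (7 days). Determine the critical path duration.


Path 1 = 8 + 8 = 16 days
Path 2 = 10 + 7 = 17 days
Duration = max(16, 17) = 17 days

17 days


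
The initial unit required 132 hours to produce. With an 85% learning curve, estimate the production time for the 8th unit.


Formula: T_n = T_1 * (learning_rate)^(log2(n)) where learning_rate = rate/100
Doublings = log2(8) = 3
T_n = 132 * 0.85^3
T_n = 132 * 0.6141 = 81.1 hours

81.1 hours


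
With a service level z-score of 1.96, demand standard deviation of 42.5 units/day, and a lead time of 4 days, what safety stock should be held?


Formula: SS = z * sigma_d * sqrt(LT)
sqrt(LT) = sqrt(4) = 2.0
SS = 1.96 * 42.5 * 2.0
SS = 166.6 units

166.6 units


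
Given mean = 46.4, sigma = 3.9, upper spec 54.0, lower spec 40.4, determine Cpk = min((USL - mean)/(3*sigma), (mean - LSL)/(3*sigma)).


Cpu = (54.0 - 46.4) / (3 * 3.9) = 0.65
Cpl = (46.4 - 40.4) / (3 * 3.9) = 0.51
Cpk = min(0.65, 0.51) = 0.51

0.51


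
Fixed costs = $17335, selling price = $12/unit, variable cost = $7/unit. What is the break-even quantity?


Formula: BEQ = Fixed Costs / (Price - Variable Cost)
Contribution margin = $12 - $7 = $5/unit
BEQ = ceil($17335 / $5/unit) = ceil(3467.0) = 3467 units

3467 units


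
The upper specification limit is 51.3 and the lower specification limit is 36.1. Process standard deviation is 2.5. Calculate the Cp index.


Cp = (51.3 - 36.1) / (6 * 2.5)

1.01


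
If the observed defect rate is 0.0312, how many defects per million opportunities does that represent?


DPMO = defect_rate * 1000000 = 0.0312 * 1000000

31200


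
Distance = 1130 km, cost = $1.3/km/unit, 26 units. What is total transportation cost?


TC = dist * cost * units = 1130 * 1.3 * 26 = $38194.00

$38194.00


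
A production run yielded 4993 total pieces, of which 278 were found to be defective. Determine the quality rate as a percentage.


Formula: Quality Rate = Good Pieces / Total Pieces * 100
Good pieces = 4993 - 278 = 4715
QR = 4715 / 4993 * 100 = 94.4%

94.4%


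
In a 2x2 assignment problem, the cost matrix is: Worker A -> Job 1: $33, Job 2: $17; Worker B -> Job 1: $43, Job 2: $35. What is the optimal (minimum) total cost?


Option 1: A->1 + B->2 = $33 + $35 = $68
Option 2: A->2 + B->1 = $17 + $43 = $60
Min cost = min($68, $60) = $60

$60


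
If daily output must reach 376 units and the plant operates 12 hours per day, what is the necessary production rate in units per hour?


Formula: Production Rate = Daily Demand / Available Hours
Rate = 376 units/day / 12 hours/day
Rate = 31.3 units/hour

31.3 units/hour


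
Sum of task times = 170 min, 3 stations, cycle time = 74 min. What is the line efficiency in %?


Formula: Efficiency = Sum of Task Times / (N_stations * CT) * 100
Total station capacity = 3 stations * 74 min = 222 min
Efficiency = 170 / 222 * 100 = 76.6%

76.6%


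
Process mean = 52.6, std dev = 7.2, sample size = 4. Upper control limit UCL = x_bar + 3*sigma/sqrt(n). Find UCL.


UCL = 52.6 + 3 * 7.2 / sqrt(4)

63.4


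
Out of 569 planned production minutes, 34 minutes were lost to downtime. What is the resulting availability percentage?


Formula: Availability = (Planned Time - Downtime) / Planned Time * 100
Uptime = 569 - 34 = 535 min
Availability = 535 / 569 * 100 = 94.0%

94.0%


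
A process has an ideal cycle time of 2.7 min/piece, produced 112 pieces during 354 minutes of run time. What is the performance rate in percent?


Formula: Performance = (Ideal CT * Total Count) / Run Time * 100
Ideal output time = 2.7 * 112 = 302.4 min
Performance = 302.4 / 354 * 100 = 85.4%

85.4%


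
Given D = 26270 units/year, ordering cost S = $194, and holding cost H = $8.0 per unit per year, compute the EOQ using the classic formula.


Formula: EOQ = sqrt(2 * D * S / H)
Numerator: 2 * 26270 * 194 = 10192760
2DS/H = 10192760 / 8.0 = 1274095.0
EOQ = sqrt(1274095.0) = 1128.8 units

1128.8 units


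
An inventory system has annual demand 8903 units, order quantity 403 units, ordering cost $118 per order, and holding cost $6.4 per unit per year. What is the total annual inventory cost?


TC = 8903/403 * 118 + 403/2 * 6.4

$3896.43


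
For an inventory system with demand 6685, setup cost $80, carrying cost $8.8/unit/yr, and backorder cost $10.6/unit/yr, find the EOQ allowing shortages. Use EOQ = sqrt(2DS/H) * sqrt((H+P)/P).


Formula: EOQ* = sqrt(2DS/H) * sqrt((H+P)/P)
Base EOQ = sqrt(2*6685*80/8.8) = 348.63 units
Correction = sqrt((8.8+10.6)/10.6) = 1.35284
EOQ* = 348.63 * 1.35284 = 471.6 units

471.6 units


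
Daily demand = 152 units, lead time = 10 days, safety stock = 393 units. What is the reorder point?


Formula: ROP = (Daily Demand * Lead Time) + Safety Stock
Demand during lead time = 152 * 10 = 1520 units
ROP = 1520 + 393 = 1913 units

1913 units


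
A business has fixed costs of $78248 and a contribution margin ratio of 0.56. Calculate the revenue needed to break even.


Formula: BER = Fixed Costs / Contribution Margin Ratio
BER = $78248 / 0.56
BER = $139728.57 (to the nearest cent)

$139728.57


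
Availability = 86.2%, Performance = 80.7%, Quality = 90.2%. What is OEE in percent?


Formula: OEE = Availability * Performance * Quality / 10000
A * P = 86.2% * 80.7% / 100 = 69.56%
OEE = 69.56% * 90.2% / 100 = 62.7%

62.7%


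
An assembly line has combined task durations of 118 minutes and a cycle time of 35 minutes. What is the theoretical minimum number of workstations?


Formula: N_min = ceil(Sum of Task Times / Cycle Time)
N_min = ceil(118 min / 35 min) = ceil(3.3714)
N_min = 4 stations

4


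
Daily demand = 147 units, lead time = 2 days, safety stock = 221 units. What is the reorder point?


Formula: ROP = (Daily Demand * Lead Time) + Safety Stock
Demand during lead time = 147 * 2 = 294 units
ROP = 294 + 221 = 515 units

515 units


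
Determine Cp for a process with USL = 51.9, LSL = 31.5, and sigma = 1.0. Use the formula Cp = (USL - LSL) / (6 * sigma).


Cp = (51.9 - 31.5) / (6 * 1.0)

3.4


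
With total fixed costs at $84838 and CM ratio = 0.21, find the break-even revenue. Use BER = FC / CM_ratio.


Formula: BER = Fixed Costs / Contribution Margin Ratio
BER = $84838 / 0.21
BER = $403990.48 (to the nearest cent)

$403990.48


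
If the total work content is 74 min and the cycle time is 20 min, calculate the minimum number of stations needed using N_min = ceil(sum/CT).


Formula: N_min = ceil(Sum of Task Times / Cycle Time)
N_min = ceil(74 min / 20 min) = ceil(3.7)
N_min = 4 stations

4


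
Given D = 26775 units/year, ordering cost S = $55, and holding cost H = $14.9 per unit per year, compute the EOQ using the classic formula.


Formula: EOQ = sqrt(2 * D * S / H)
Numerator: 2 * 26775 * 55 = 2945250
2DS/H = 2945250 / 14.9 = 197667.8
EOQ = sqrt(197667.8) = 444.6 units

444.6 units


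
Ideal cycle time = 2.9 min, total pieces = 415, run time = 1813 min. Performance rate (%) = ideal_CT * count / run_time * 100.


Formula: Performance = (Ideal CT * Total Count) / Run Time * 100
Ideal output time = 2.9 * 415 = 1203.5 min
Performance = 1203.5 / 1813 * 100 = 66.4%

66.4%


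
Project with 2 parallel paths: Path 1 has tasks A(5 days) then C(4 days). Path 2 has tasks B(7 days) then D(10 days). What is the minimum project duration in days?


Path 1 = 5 + 4 = 9 days
Path 2 = 7 + 10 = 17 days
Duration = max(9, 17) = 17 days

17 days


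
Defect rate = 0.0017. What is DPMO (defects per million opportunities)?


DPMO = defect_rate * 1000000 = 0.0017 * 1000000

1700


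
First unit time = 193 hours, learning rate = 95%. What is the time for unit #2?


Formula: T_n = T_1 * (learning_rate)^(log2(n)) where learning_rate = rate/100
Doublings = log2(2) = 1
T_n = 193 * 0.95^1
T_n = 193 * 0.95 = 183.4 hours

183.4 hours


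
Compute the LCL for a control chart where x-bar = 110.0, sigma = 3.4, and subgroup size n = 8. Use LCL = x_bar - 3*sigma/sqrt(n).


LCL = 110.0 - 3 * 3.4 / sqrt(8)

106.39


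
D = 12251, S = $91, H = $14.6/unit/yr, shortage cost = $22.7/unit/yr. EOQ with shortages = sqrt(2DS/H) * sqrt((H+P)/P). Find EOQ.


Formula: EOQ* = sqrt(2DS/H) * sqrt((H+P)/P)
Base EOQ = sqrt(2*12251*91/14.6) = 390.79 units
Correction = sqrt((14.6+22.7)/22.7) = 1.28186
EOQ* = 390.79 * 1.28186 = 500.9 units

500.9 units


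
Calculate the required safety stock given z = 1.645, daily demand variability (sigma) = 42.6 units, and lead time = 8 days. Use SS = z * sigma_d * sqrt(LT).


Formula: SS = z * sigma_d * sqrt(LT)
sqrt(LT) = sqrt(8) = 2.8284
SS = 1.645 * 42.6 * 2.8284
SS = 198.2 units

198.2 units


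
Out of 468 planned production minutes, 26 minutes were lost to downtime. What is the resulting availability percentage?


Formula: Availability = (Planned Time - Downtime) / Planned Time * 100
Uptime = 468 - 26 = 442 min
Availability = 442 / 468 * 100 = 94.4%

94.4%


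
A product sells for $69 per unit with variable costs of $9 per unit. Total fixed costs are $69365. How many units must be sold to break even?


Formula: BEQ = Fixed Costs / (Price - Variable Cost)
Contribution margin = $69 - $9 = $60/unit
BEQ = ceil($69365 / $60/unit) = ceil(1156.08) = 1157 units

1157 units


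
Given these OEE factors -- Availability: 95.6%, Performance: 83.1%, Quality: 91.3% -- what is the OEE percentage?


Formula: OEE = Availability * Performance * Quality / 10000
A * P = 95.6% * 83.1% / 100 = 79.44%
OEE = 79.44% * 91.3% / 100 = 72.5%

72.5%


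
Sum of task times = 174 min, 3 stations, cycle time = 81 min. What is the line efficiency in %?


Formula: Efficiency = Sum of Task Times / (N_stations * CT) * 100
Total station capacity = 3 stations * 81 min = 243 min
Efficiency = 174 / 243 * 100 = 71.6%

71.6%


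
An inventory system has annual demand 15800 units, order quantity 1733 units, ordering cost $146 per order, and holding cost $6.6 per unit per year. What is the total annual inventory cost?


TC = 15800/1733 * 146 + 1733/2 * 6.6

$7050.00


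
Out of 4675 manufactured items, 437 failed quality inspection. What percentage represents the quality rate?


Formula: Quality Rate = Good Pieces / Total Pieces * 100
Good pieces = 4675 - 437 = 4238
QR = 4238 / 4675 * 100 = 90.7%

90.7%


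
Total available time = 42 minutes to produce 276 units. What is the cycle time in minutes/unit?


Formula: CT = Available Time / Number of Units
CT = 42 min / 276 units
CT = 0.15 min/unit

0.15 min/unit


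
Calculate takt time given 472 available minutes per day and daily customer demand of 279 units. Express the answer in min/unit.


Formula: Takt Time = Available Production Time / Customer Demand
Takt = 472 min/day / 279 units/day
Takt = 1.69 min/unit

1.69 min/unit


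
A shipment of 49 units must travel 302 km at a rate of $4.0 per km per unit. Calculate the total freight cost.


TC = dist * cost * units = 302 * 4.0 * 49 = $59192.00

$59192.00


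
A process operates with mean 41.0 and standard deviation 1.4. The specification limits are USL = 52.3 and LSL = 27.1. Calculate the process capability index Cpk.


Cpu = (52.3 - 41.0) / (3 * 1.4) = 2.69
Cpl = (41.0 - 27.1) / (3 * 1.4) = 3.31
Cpk = min(2.69, 3.31) = 2.69

2.69


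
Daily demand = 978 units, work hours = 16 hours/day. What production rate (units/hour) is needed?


Formula: Production Rate = Daily Demand / Available Hours
Rate = 978 units/day / 16 hours/day
Rate = 61.1 units/hour

61.1 units/hour


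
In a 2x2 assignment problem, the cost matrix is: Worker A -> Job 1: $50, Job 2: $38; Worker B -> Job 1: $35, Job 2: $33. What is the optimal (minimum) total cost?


Option 1: A->1 + B->2 = $50 + $33 = $83
Option 2: A->2 + B->1 = $38 + $35 = $73
Min cost = min($83, $73) = $73

$73


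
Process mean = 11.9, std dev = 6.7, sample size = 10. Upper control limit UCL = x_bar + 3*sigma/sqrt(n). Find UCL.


UCL = 11.9 + 3 * 6.7 / sqrt(10)

18.26


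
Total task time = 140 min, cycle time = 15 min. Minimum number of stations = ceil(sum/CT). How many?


Formula: N_min = ceil(Sum of Task Times / Cycle Time)
N_min = ceil(140 min / 15 min) = ceil(9.3333)
N_min = 10 stations

10


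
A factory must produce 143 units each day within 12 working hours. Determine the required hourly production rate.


Formula: Production Rate = Daily Demand / Available Hours
Rate = 143 units/day / 12 hours/day
Rate = 11.9 units/hour

11.9 units/hour


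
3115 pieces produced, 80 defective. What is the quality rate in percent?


Formula: Quality Rate = Good Pieces / Total Pieces * 100
Good pieces = 3115 - 80 = 3035
QR = 3035 / 3115 * 100 = 97.4%

97.4%


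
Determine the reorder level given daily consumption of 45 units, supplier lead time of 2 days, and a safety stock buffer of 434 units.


Formula: ROP = (Daily Demand * Lead Time) + Safety Stock
Demand during lead time = 45 * 2 = 90 units
ROP = 90 + 434 = 524 units

524 units


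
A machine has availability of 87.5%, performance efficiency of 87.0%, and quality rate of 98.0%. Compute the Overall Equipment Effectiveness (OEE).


Formula: OEE = Availability * Performance * Quality / 10000
A * P = 87.5% * 87.0% / 100 = 76.13%
OEE = 76.13% * 98.0% / 100 = 74.6%

74.6%


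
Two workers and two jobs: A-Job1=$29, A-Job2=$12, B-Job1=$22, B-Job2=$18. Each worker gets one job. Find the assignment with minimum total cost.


Option 1: A->1 + B->2 = $29 + $18 = $47
Option 2: A->2 + B->1 = $12 + $22 = $34
Min cost = min($47, $34) = $34

$34


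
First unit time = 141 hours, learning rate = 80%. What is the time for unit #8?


Formula: T_n = T_1 * (learning_rate)^(log2(n)) where learning_rate = rate/100
Doublings = log2(8) = 3
T_n = 141 * 0.8^3
T_n = 141 * 0.512 = 72.2 hours

72.2 hours


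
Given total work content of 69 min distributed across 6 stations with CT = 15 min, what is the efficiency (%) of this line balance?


Formula: Efficiency = Sum of Task Times / (N_stations * CT) * 100
Total station capacity = 6 stations * 15 min = 90 min
Efficiency = 69 / 90 * 100 = 76.7%

76.7%


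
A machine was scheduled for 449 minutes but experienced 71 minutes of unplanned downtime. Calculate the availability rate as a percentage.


Formula: Availability = (Planned Time - Downtime) / Planned Time * 100
Uptime = 449 - 71 = 378 min
Availability = 378 / 449 * 100 = 84.2%

84.2%


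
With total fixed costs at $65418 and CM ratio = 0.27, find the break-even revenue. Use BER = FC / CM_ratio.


Formula: BER = Fixed Costs / Contribution Margin Ratio
BER = $65418 / 0.27
BER = $242288.89 (to the nearest cent)

$242288.89


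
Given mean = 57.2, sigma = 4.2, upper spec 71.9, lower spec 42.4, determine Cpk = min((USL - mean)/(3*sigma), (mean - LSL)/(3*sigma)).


Cpu = (71.9 - 57.2) / (3 * 4.2) = 1.17
Cpl = (57.2 - 42.4) / (3 * 4.2) = 1.17
Cpk = min(1.17, 1.17) = 1.17

1.17


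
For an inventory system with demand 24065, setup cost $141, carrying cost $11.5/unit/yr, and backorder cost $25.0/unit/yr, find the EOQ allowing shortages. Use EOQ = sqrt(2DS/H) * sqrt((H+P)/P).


Formula: EOQ* = sqrt(2DS/H) * sqrt((H+P)/P)
Base EOQ = sqrt(2*24065*141/11.5) = 768.19 units
Correction = sqrt((11.5+25.0)/25.0) = 1.2083
EOQ* = 768.19 * 1.2083 = 928.2 units

928.2 units


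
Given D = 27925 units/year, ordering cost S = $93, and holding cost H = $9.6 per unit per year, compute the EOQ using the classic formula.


Formula: EOQ = sqrt(2 * D * S / H)
Numerator: 2 * 27925 * 93 = 5194050
2DS/H = 5194050 / 9.6 = 541046.9
EOQ = sqrt(541046.9) = 735.6 units

735.6 units


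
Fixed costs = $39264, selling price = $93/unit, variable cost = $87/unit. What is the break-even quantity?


Formula: BEQ = Fixed Costs / (Price - Variable Cost)
Contribution margin = $93 - $87 = $6/unit
BEQ = ceil($39264 / $6/unit) = ceil(6544.0) = 6544 units

6544 units


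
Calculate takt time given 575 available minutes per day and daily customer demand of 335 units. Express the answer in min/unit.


Formula: Takt Time = Available Production Time / Customer Demand
Takt = 575 min/day / 335 units/day
Takt = 1.72 min/unit

1.72 min/unit


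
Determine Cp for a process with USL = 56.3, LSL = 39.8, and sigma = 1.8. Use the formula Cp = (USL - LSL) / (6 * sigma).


Cp = (56.3 - 39.8) / (6 * 1.8)

1.53


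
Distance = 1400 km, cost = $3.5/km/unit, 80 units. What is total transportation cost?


TC = dist * cost * units = 1400 * 3.5 * 80 = $392000.00

$392000.00


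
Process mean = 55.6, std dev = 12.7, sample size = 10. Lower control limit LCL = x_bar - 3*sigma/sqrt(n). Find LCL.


LCL = 55.6 - 3 * 12.7 / sqrt(10)

43.55


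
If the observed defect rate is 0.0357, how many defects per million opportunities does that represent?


DPMO = defect_rate * 1000000 = 0.0357 * 1000000

35700


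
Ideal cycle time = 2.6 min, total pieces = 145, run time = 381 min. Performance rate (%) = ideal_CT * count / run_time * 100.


Formula: Performance = (Ideal CT * Total Count) / Run Time * 100
Ideal output time = 2.6 * 145 = 377.0 min
Performance = 377.0 / 381 * 100 = 99.0%

99.0%


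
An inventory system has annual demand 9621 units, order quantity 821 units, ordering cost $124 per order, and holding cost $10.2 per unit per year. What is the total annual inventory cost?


TC = 9621/821 * 124 + 821/2 * 10.2

$5640.21


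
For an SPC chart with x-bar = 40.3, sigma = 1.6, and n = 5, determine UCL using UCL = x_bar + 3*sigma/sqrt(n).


UCL = 40.3 + 3 * 1.6 / sqrt(5)

42.45


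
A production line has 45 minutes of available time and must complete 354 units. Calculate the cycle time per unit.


Formula: CT = Available Time / Number of Units
CT = 45 min / 354 units
CT = 0.13 min/unit

0.13 min/unit


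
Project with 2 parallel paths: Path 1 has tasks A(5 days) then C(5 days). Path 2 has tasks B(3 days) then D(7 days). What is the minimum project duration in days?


Path 1 = 5 + 5 = 10 days
Path 2 = 3 + 7 = 10 days
Duration = max(10, 10) = 10 days

10 days


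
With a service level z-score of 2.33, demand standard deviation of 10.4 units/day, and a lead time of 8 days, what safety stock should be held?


Formula: SS = z * sigma_d * sqrt(LT)
sqrt(LT) = sqrt(8) = 2.8284
SS = 2.33 * 10.4 * 2.8284
SS = 68.5 units

68.5 units


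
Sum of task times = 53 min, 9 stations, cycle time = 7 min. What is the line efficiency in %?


Formula: Efficiency = Sum of Task Times / (N_stations * CT) * 100
Total station capacity = 9 stations * 7 min = 63 min
Efficiency = 53 / 63 * 100 = 84.1%

84.1%


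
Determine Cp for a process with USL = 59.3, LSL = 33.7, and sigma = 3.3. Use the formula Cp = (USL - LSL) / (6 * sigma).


Cp = (59.3 - 33.7) / (6 * 3.3)

1.29


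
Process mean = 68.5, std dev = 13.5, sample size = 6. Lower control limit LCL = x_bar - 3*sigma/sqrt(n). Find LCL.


LCL = 68.5 - 3 * 13.5 / sqrt(6)

51.97


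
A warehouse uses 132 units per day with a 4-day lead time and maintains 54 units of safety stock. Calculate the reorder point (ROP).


Formula: ROP = (Daily Demand * Lead Time) + Safety Stock
Demand during lead time = 132 * 4 = 528 units
ROP = 528 + 54 = 582 units

582 units


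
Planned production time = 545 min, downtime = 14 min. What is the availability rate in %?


Formula: Availability = (Planned Time - Downtime) / Planned Time * 100
Uptime = 545 - 14 = 531 min
Availability = 531 / 545 * 100 = 97.4%

97.4%


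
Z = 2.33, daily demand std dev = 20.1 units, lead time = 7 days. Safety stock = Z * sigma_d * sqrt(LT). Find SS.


Formula: SS = z * sigma_d * sqrt(LT)
sqrt(LT) = sqrt(7) = 2.6458
SS = 2.33 * 20.1 * 2.6458
SS = 123.9 units

123.9 units


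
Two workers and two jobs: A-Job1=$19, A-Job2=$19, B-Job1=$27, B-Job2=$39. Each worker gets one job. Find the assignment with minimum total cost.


Option 1: A->1 + B->2 = $19 + $39 = $58
Option 2: A->2 + B->1 = $19 + $27 = $46
Min cost = min($58, $46) = $46

$46


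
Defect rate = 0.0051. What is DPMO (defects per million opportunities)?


DPMO = defect_rate * 1000000 = 0.0051 * 1000000

5100


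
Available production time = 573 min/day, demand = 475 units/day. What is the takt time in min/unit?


Formula: Takt Time = Available Production Time / Customer Demand
Takt = 573 min/day / 475 units/day
Takt = 1.21 min/unit

1.21 min/unit


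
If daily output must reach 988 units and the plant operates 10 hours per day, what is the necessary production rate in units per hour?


Formula: Production Rate = Daily Demand / Available Hours
Rate = 988 units/day / 10 hours/day
Rate = 98.8 units/hour

98.8 units/hour


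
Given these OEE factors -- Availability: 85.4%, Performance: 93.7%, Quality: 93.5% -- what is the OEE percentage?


Formula: OEE = Availability * Performance * Quality / 10000
A * P = 85.4% * 93.7% / 100 = 80.02%
OEE = 80.02% * 93.5% / 100 = 74.8%

74.8%


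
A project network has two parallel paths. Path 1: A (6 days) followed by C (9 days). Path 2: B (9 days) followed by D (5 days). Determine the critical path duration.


Path 1 = 6 + 9 = 15 days
Path 2 = 9 + 5 = 14 days
Duration = max(15, 14) = 15 days

15 days


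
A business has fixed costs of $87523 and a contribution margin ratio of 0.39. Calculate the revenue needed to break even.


Formula: BER = Fixed Costs / Contribution Margin Ratio
BER = $87523 / 0.39
BER = $224417.95 (to the nearest cent)

$224417.95


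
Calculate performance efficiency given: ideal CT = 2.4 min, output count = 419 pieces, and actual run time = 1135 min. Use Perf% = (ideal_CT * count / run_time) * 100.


Formula: Performance = (Ideal CT * Total Count) / Run Time * 100
Ideal output time = 2.4 * 419 = 1005.6 min
Performance = 1005.6 / 1135 * 100 = 88.6%

88.6%


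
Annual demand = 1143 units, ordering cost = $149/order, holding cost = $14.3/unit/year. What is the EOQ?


Formula: EOQ = sqrt(2 * D * S / H)
Numerator: 2 * 1143 * 149 = 340614
2DS/H = 340614 / 14.3 = 23819.2
EOQ = sqrt(23819.2) = 154.3 units

154.3 units


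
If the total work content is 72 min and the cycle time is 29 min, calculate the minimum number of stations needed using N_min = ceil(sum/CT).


Formula: N_min = ceil(Sum of Task Times / Cycle Time)
N_min = ceil(72 min / 29 min) = ceil(2.4828)
N_min = 3 stations

3


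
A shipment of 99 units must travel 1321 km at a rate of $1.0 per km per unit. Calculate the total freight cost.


TC = dist * cost * units = 1321 * 1.0 * 99 = $130779.00

$130779.00


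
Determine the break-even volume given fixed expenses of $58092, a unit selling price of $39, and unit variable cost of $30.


Formula: BEQ = Fixed Costs / (Price - Variable Cost)
Contribution margin = $39 - $30 = $9/unit
BEQ = ceil($58092 / $9/unit) = ceil(6454.67) = 6455 units

6455 units


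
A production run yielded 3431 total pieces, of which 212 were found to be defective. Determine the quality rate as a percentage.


Formula: Quality Rate = Good Pieces / Total Pieces * 100
Good pieces = 3431 - 212 = 3219
QR = 3219 / 3431 * 100 = 93.8%

93.8%


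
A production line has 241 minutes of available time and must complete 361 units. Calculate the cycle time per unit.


Formula: CT = Available Time / Number of Units
CT = 241 min / 361 units
CT = 0.67 min/unit

0.67 min/unit


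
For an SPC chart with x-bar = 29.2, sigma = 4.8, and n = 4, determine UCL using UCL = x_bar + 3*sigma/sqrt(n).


UCL = 29.2 + 3 * 4.8 / sqrt(4)

36.4


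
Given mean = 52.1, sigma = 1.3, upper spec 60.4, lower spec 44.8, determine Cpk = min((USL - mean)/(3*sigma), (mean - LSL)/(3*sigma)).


Cpu = (60.4 - 52.1) / (3 * 1.3) = 2.13
Cpl = (52.1 - 44.8) / (3 * 1.3) = 1.87
Cpk = min(2.13, 1.87) = 1.87

1.87


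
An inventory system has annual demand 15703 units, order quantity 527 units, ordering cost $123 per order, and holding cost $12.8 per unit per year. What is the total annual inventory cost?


TC = 15703/527 * 123 + 527/2 * 12.8

$7037.83


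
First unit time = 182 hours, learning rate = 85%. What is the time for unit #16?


Formula: T_n = T_1 * (learning_rate)^(log2(n)) where learning_rate = rate/100
Doublings = log2(16) = 4
T_n = 182 * 0.85^4
T_n = 182 * 0.522 = 95.0 hours

95.0 hours


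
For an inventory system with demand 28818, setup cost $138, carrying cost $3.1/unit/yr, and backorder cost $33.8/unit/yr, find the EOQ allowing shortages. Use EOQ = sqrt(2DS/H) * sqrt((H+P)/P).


Formula: EOQ* = sqrt(2DS/H) * sqrt((H+P)/P)
Base EOQ = sqrt(2*28818*138/3.1) = 1601.79 units
Correction = sqrt((3.1+33.8)/33.8) = 1.04485
EOQ* = 1601.79 * 1.04485 = 1673.6 units

1673.6 units


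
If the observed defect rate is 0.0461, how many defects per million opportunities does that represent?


DPMO = defect_rate * 1000000 = 0.0461 * 1000000

46100


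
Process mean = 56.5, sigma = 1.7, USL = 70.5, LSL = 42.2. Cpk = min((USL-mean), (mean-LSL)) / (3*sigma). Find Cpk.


Cpu = (70.5 - 56.5) / (3 * 1.7) = 2.75
Cpl = (56.5 - 42.2) / (3 * 1.7) = 2.8
Cpk = min(2.75, 2.8) = 2.75

2.75


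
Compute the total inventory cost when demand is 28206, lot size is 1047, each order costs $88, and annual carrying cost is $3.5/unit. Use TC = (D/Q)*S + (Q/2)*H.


TC = 28206/1047 * 88 + 1047/2 * 3.5

$4202.95


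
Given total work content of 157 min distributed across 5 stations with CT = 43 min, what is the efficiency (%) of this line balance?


Formula: Efficiency = Sum of Task Times / (N_stations * CT) * 100
Total station capacity = 5 stations * 43 min = 215 min
Efficiency = 157 / 215 * 100 = 73.0%

73.0%


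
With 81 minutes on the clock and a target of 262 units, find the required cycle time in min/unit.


Formula: CT = Available Time / Number of Units
CT = 81 min / 262 units
CT = 0.31 min/unit

0.31 min/unit


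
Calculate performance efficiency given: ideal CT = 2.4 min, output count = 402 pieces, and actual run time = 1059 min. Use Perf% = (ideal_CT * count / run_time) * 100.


Formula: Performance = (Ideal CT * Total Count) / Run Time * 100
Ideal output time = 2.4 * 402 = 964.8 min
Performance = 964.8 / 1059 * 100 = 91.1%

91.1%


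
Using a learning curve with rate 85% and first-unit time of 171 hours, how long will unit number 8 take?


Formula: T_n = T_1 * (learning_rate)^(log2(n)) where learning_rate = rate/100
Doublings = log2(8) = 3
T_n = 171 * 0.85^3
T_n = 171 * 0.6141 = 105.0 hours

105.0 hours


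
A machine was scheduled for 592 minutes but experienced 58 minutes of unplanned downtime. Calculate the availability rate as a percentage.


Formula: Availability = (Planned Time - Downtime) / Planned Time * 100
Uptime = 592 - 58 = 534 min
Availability = 534 / 592 * 100 = 90.2%

90.2%


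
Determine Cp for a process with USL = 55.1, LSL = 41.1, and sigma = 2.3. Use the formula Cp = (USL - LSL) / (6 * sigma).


Cp = (55.1 - 41.1) / (6 * 2.3)

1.01


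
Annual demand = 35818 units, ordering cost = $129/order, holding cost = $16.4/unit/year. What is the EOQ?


Formula: EOQ = sqrt(2 * D * S / H)
Numerator: 2 * 35818 * 129 = 9241044
2DS/H = 9241044 / 16.4 = 563478.3
EOQ = sqrt(563478.3) = 750.7 units

750.7 units


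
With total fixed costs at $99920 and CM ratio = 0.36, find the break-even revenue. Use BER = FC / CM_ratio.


Formula: BER = Fixed Costs / Contribution Margin Ratio
BER = $99920 / 0.36
BER = $277555.56 (to the nearest cent)

$277555.56


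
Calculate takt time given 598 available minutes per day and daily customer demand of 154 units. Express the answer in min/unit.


Formula: Takt Time = Available Production Time / Customer Demand
Takt = 598 min/day / 154 units/day
Takt = 3.88 min/unit

3.88 min/unit


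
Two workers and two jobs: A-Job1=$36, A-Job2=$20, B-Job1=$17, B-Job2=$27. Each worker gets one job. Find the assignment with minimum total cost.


Option 1: A->1 + B->2 = $36 + $27 = $63
Option 2: A->2 + B->1 = $20 + $17 = $37
Min cost = min($63, $37) = $37

$37


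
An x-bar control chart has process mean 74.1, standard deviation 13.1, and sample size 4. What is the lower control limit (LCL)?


LCL = 74.1 - 3 * 13.1 / sqrt(4)

54.45


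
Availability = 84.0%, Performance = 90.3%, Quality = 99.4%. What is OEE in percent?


Formula: OEE = Availability * Performance * Quality / 10000
A * P = 84.0% * 90.3% / 100 = 75.85%
OEE = 75.85% * 99.4% / 100 = 75.4%

75.4%


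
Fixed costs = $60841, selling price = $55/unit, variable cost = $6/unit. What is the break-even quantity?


Formula: BEQ = Fixed Costs / (Price - Variable Cost)
Contribution margin = $55 - $6 = $49/unit
BEQ = ceil($60841 / $49/unit) = ceil(1241.65) = 1242 units

1242 units


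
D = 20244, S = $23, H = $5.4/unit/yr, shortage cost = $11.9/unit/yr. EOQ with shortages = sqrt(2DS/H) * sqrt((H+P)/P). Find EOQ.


Formula: EOQ* = sqrt(2DS/H) * sqrt((H+P)/P)
Base EOQ = sqrt(2*20244*23/5.4) = 415.27 units
Correction = sqrt((5.4+11.9)/11.9) = 1.20573
EOQ* = 415.27 * 1.20573 = 500.7 units

500.7 units


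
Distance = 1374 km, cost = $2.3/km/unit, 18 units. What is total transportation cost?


TC = dist * cost * units = 1374 * 2.3 * 18 = $56883.60

$56883.60


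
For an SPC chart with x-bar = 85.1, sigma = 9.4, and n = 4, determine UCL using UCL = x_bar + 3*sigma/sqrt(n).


UCL = 85.1 + 3 * 9.4 / sqrt(4)

99.2


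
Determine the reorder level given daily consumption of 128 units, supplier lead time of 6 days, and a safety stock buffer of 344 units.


Formula: ROP = (Daily Demand * Lead Time) + Safety Stock
Demand during lead time = 128 * 6 = 768 units
ROP = 768 + 344 = 1112 units

1112 units


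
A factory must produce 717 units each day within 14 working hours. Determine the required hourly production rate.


Formula: Production Rate = Daily Demand / Available Hours
Rate = 717 units/day / 14 hours/day
Rate = 51.2 units/hour

51.2 units/hour


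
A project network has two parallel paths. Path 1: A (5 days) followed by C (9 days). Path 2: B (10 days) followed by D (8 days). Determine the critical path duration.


Path 1 = 5 + 9 = 14 days
Path 2 = 10 + 8 = 18 days
Duration = max(14, 18) = 18 days

18 days


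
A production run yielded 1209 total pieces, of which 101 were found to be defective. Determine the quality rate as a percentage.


Formula: Quality Rate = Good Pieces / Total Pieces * 100
Good pieces = 1209 - 101 = 1108
QR = 1108 / 1209 * 100 = 91.6%

91.6%


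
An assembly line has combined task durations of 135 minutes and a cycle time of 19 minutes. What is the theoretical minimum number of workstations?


Formula: N_min = ceil(Sum of Task Times / Cycle Time)
N_min = ceil(135 min / 19 min) = ceil(7.1053)
N_min = 8 stations

8


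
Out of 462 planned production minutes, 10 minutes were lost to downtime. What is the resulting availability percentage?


Formula: Availability = (Planned Time - Downtime) / Planned Time * 100
Uptime = 462 - 10 = 452 min
Availability = 452 / 462 * 100 = 97.8%

97.8%


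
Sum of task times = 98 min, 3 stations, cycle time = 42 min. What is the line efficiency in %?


Formula: Efficiency = Sum of Task Times / (N_stations * CT) * 100
Total station capacity = 3 stations * 42 min = 126 min
Efficiency = 98 / 126 * 100 = 77.8%

77.8%


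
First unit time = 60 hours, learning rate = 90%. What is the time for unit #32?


Formula: T_n = T_1 * (learning_rate)^(log2(n)) where learning_rate = rate/100
Doublings = log2(32) = 5
T_n = 60 * 0.9^5
T_n = 60 * 0.5905 = 35.4 hours

35.4 hours


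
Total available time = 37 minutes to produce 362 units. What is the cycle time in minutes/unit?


Formula: CT = Available Time / Number of Units
CT = 37 min / 362 units
CT = 0.1 min/unit

0.1 min/unit


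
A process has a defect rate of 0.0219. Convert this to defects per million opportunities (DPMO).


DPMO = defect_rate * 1000000 = 0.0219 * 1000000

21900


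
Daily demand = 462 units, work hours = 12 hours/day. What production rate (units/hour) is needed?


Formula: Production Rate = Daily Demand / Available Hours
Rate = 462 units/day / 12 hours/day
Rate = 38.5 units/hour

38.5 units/hour


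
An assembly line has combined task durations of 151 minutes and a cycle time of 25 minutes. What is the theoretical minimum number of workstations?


Formula: N_min = ceil(Sum of Task Times / Cycle Time)
N_min = ceil(151 min / 25 min) = ceil(6.04)
N_min = 7 stations

7


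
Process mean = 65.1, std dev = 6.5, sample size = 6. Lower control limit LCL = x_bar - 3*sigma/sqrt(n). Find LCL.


LCL = 65.1 - 3 * 6.5 / sqrt(6)

57.14


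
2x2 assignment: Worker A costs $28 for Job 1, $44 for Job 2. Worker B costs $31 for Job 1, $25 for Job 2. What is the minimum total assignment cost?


Option 1: A->1 + B->2 = $28 + $25 = $53
Option 2: A->2 + B->1 = $44 + $31 = $75
Min cost = min($53, $75) = $53

$53


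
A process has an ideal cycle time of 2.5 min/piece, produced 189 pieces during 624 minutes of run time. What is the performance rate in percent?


Formula: Performance = (Ideal CT * Total Count) / Run Time * 100
Ideal output time = 2.5 * 189 = 472.5 min
Performance = 472.5 / 624 * 100 = 75.7%

75.7%


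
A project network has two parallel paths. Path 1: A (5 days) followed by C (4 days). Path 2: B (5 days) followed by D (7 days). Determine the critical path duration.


Path 1 = 5 + 4 = 9 days
Path 2 = 5 + 7 = 12 days
Duration = max(9, 12) = 12 days

12 days


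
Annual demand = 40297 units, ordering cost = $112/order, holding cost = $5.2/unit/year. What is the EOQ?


Formula: EOQ = sqrt(2 * D * S / H)
Numerator: 2 * 40297 * 112 = 9026528
2DS/H = 9026528 / 5.2 = 1735870.8
EOQ = sqrt(1735870.8) = 1317.5 units

1317.5 units


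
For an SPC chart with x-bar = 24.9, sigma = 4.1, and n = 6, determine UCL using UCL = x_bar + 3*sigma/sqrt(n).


UCL = 24.9 + 3 * 4.1 / sqrt(6)

29.92


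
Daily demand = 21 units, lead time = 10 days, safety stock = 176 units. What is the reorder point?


Formula: ROP = (Daily Demand * Lead Time) + Safety Stock
Demand during lead time = 21 * 10 = 210 units
ROP = 210 + 176 = 386 units

386 units


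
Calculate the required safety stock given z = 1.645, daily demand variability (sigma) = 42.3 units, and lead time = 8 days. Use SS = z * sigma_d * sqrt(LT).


Formula: SS = z * sigma_d * sqrt(LT)
sqrt(LT) = sqrt(8) = 2.8284
SS = 1.645 * 42.3 * 2.8284
SS = 196.8 units

196.8 units


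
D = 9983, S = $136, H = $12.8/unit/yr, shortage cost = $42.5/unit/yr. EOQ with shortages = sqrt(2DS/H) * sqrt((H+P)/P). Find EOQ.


Formula: EOQ* = sqrt(2DS/H) * sqrt((H+P)/P)
Base EOQ = sqrt(2*9983*136/12.8) = 460.59 units
Correction = sqrt((12.8+42.5)/42.5) = 1.14069
EOQ* = 460.59 * 1.14069 = 525.4 units

525.4 units


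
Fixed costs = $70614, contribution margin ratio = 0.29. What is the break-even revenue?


Formula: BER = Fixed Costs / Contribution Margin Ratio
BER = $70614 / 0.29
BER = $243496.55 (to the nearest cent)

$243496.55


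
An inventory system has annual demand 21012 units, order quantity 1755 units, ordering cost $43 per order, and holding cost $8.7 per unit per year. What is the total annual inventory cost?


TC = 21012/1755 * 43 + 1755/2 * 8.7

$8149.07


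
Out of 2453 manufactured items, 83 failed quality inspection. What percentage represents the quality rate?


Formula: Quality Rate = Good Pieces / Total Pieces * 100
Good pieces = 2453 - 83 = 2370
QR = 2370 / 2453 * 100 = 96.6%

96.6%


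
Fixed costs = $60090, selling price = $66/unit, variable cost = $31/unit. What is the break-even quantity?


Formula: BEQ = Fixed Costs / (Price - Variable Cost)
Contribution margin = $66 - $31 = $35/unit
BEQ = ceil($60090 / $35/unit) = ceil(1716.86) = 1717 units

1717 units


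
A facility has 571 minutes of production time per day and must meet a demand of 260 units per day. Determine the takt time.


Formula: Takt Time = Available Production Time / Customer Demand
Takt = 571 min/day / 260 units/day
Takt = 2.2 min/unit

2.2 min/unit


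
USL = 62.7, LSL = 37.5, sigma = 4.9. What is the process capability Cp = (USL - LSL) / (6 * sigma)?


Cp = (62.7 - 37.5) / (6 * 4.9)

0.86


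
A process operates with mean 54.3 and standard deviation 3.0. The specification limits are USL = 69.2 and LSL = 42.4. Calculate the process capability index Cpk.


Cpu = (69.2 - 54.3) / (3 * 3.0) = 1.66
Cpl = (54.3 - 42.4) / (3 * 3.0) = 1.32
Cpk = min(1.66, 1.32) = 1.32

1.32


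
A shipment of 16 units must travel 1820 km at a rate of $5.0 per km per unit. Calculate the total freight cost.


TC = dist * cost * units = 1820 * 5.0 * 16 = $145600.00

$145600.00


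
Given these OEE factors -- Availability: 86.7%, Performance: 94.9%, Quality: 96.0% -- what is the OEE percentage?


Formula: OEE = Availability * Performance * Quality / 10000
A * P = 86.7% * 94.9% / 100 = 82.28%
OEE = 82.28% * 96.0% / 100 = 79.0%

79.0%


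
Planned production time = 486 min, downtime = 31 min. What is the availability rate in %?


Formula: Availability = (Planned Time - Downtime) / Planned Time * 100
Uptime = 486 - 31 = 455 min
Availability = 455 / 486 * 100 = 93.6%

93.6%


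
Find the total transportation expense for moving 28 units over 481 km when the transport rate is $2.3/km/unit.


TC = dist * cost * units = 481 * 2.3 * 28 = $30976.40

$30976.40


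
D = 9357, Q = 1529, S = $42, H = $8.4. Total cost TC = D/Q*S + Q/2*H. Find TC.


TC = 9357/1529 * 42 + 1529/2 * 8.4

$6678.83


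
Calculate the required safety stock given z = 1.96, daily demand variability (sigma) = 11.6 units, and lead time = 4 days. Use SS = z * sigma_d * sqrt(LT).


Formula: SS = z * sigma_d * sqrt(LT)
sqrt(LT) = sqrt(4) = 2.0
SS = 1.96 * 11.6 * 2.0
SS = 45.5 units

45.5 units


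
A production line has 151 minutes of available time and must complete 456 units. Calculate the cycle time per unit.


Formula: CT = Available Time / Number of Units
CT = 151 min / 456 units
CT = 0.33 min/unit

0.33 min/unit


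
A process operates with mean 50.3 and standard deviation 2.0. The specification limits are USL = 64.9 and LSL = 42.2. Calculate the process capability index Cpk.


Cpu = (64.9 - 50.3) / (3 * 2.0) = 2.43
Cpl = (50.3 - 42.2) / (3 * 2.0) = 1.35
Cpk = min(2.43, 1.35) = 1.35

1.35


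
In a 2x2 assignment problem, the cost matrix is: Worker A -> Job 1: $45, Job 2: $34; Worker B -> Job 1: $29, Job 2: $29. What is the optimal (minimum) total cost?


Option 1: A->1 + B->2 = $45 + $29 = $74
Option 2: A->2 + B->1 = $34 + $29 = $63
Min cost = min($74, $63) = $63

$63


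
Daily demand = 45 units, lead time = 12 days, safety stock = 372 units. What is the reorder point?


Formula: ROP = (Daily Demand * Lead Time) + Safety Stock
Demand during lead time = 45 * 12 = 540 units
ROP = 540 + 372 = 912 units

912 units


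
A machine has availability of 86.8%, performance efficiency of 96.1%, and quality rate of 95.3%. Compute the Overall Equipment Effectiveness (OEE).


Formula: OEE = Availability * Performance * Quality / 10000
A * P = 86.8% * 96.1% / 100 = 83.41%
OEE = 83.41% * 95.3% / 100 = 79.5%

79.5%
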